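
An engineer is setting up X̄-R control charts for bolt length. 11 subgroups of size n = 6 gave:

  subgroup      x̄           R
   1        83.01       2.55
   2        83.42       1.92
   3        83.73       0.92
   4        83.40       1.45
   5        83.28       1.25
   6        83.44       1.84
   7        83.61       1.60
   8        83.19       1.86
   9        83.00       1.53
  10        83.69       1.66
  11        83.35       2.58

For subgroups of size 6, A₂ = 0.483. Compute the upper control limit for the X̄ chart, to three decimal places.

X̄̄ = (83.01 + 83.42 + 83.73 + 83.40 + 83.28 + 83.44 + 83.61 + 83.19 + 83.00 + 83.69 + 83.35) / 11 = 917.1200 / 11 = 83.3745
R̄ = (2.55 + 1.92 + 0.92 + 1.45 + 1.25 + 1.84 + 1.60 + 1.86 + 1.53 + 1.66 + 2.58) / 11 = 19.1600 / 11 = 1.7418
UCL = X̄̄ + A₂·R̄ = 83.3745 + 0.483 × 1.7418 = 84.2158

84.216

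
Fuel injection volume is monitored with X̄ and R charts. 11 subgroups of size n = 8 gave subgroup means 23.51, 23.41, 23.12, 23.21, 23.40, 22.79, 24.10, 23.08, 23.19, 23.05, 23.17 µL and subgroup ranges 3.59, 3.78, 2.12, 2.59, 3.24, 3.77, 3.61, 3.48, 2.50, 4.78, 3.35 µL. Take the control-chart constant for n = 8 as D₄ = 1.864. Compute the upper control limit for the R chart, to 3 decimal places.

R̄ = (3.59 + 3.78 + 2.12 + 2.59 + 3.24 + 3.77 + 3.61 + 3.48 + 2.50 + 4.78 + 3.35) / 11 = 36.8100 / 11 = 3.3464
UCL_R = D₄·R̄ = 1.864 × 3.3464 = 6.2376

6.238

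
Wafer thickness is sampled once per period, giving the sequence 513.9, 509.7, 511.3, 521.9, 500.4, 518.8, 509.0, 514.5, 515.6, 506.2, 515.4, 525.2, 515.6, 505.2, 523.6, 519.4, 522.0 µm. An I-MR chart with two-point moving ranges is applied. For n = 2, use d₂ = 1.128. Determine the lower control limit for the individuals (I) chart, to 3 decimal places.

490.252

X̄ = (513.9 + 509.7 + 511.3 + 521.9 + 500.4 + 518.8 + 509.0 + 514.5 + 515.6 + 506.2 + 515.4 + 525.2 + 515.6 + 505.2 + 523.6 + 519.4 + 522.0) / 17 = 514.5706
Moving ranges: 4.2, 1.6, 10.6, 21.5, 18.4, 9.8, 5.5, 1.1, 9.4, 9.2, 9.8, 9.6, 10.4, 18.4, 4.2, 2.6; M̄R̄ = 146.3000 / 16 = 9.1438
LCL = X̄ − 3·M̄R̄/d₂ = 514.5706 − 3 × 9.1438 / 1.128 = 490.2521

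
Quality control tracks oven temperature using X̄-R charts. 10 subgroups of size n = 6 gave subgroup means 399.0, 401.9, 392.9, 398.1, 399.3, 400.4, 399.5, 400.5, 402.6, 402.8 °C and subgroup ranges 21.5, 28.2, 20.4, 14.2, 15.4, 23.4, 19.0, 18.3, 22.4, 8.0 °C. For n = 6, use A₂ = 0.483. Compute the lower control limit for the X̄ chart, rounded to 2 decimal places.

390.48

X̄̄ = (399.0 + 401.9 + 392.9 + 398.1 + 399.3 + 400.4 + 399.5 + 400.5 + 402.6 + 402.8) / 10 = 3997.0000 / 10 = 399.7000
R̄ = (21.5 + 28.2 + 20.4 + 14.2 + 15.4 + 23.4 + 19.0 + 18.3 + 22.4 + 8.0) / 10 = 190.8000 / 10 = 19.0800
LCL = X̄̄ − A₂·R̄ = 399.7000 − 0.483 × 19.0800 = 390.4844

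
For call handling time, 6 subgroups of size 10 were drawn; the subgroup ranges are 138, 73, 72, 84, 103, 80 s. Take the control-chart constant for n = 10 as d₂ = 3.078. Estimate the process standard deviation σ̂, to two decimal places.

29.78

R̄ = (138 + 73 + 72 + 84 + 103 + 80) / 6 = 91.6667
σ̂ = R̄ / d₂ = 91.6667 / 3.078 = 29.7812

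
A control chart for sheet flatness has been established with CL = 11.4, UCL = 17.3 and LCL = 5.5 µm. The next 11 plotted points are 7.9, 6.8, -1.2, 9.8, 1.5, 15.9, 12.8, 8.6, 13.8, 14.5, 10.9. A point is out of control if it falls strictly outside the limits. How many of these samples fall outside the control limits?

2

Compare each point to [5.5, 17.3]: sample 3 = -1.2 < LCL; sample 5 = 1.5 < LCL.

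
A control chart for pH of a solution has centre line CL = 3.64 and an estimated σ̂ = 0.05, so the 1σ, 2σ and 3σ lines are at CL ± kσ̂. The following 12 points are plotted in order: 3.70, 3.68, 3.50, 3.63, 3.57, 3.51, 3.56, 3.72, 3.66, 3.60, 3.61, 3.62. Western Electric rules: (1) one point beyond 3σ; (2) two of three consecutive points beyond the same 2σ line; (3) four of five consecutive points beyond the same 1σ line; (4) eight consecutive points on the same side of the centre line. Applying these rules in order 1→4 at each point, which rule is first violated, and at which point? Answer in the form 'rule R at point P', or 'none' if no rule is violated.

Zone of each point (C = within 1σ̂, B = 1σ̂–2σ̂, A = 2σ̂–3σ̂, * = beyond 3σ̂; sign = side of CL): 1:+B, 2:+C, 3:-A, 4:-C, 5:-B, 6:-A, 7:-B, 8:+B, 9:+C, 10:-C, 11:-C, 12:-C
Rule 3 (four of five consecutive points beyond the same 1σ limit) is satisfied at point 7.

rule 3 at point 7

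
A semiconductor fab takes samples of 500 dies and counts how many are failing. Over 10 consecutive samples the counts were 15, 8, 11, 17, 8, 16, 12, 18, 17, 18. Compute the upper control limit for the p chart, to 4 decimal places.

p̄ = Σdᵢ / (k·n) = 140 / (10 × 500) = 0.02800
UCL = p̄ + 3·√(p̄(1−p̄)/n) = 0.02800 + 3 × √(0.02800×0.97200/500) = 0.02800 + 3 × 0.00738 = 0.05013

0.0501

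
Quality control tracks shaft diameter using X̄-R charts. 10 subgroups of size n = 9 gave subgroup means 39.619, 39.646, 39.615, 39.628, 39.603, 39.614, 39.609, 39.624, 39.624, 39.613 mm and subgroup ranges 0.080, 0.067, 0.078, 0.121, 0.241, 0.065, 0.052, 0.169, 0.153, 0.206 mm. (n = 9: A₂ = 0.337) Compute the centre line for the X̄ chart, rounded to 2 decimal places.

39.62

X̄̄ = (39.619 + 39.646 + 39.615 + 39.628 + 39.603 + 39.614 + 39.609 + 39.624 + 39.624 + 39.613) / 10 = 396.1950 / 10 = 39.6195
CL = X̄̄ = 39.6195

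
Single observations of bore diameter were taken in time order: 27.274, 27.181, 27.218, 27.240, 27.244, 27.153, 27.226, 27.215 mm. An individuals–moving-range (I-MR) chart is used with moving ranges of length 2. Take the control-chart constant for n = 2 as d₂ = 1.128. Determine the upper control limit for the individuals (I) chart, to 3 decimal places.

X̄ = (27.274 + 27.181 + 27.218 + 27.240 + 27.244 + 27.153 + 27.226 + 27.215) / 8 = 27.2189
Moving ranges: 0.093, 0.037, 0.022, 0.004, 0.091, 0.073, 0.011; M̄R̄ = 0.3310 / 7 = 0.0473
UCL = X̄ + 3·M̄R̄/d₂ = 27.2189 + 3 × 0.0473 / 1.128 = 27.3446

27.345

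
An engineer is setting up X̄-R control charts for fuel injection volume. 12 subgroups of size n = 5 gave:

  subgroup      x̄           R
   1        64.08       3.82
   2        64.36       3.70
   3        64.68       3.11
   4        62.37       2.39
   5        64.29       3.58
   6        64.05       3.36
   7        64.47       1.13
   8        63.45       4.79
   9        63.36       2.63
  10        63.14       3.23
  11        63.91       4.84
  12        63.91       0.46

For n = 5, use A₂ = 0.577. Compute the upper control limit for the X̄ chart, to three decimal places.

65.620

X̄̄ = (64.08 + 64.36 + 64.68 + 62.37 + 64.29 + 64.05 + 64.47 + 63.45 + 63.36 + 63.14 + 63.91 + 63.91) / 12 = 766.0700 / 12 = 63.8392
R̄ = (3.82 + 3.70 + 3.11 + 2.39 + 3.58 + 3.36 + 1.13 + 4.79 + 2.63 + 3.23 + 4.84 + 0.46) / 12 = 37.0400 / 12 = 3.0867
UCL = X̄̄ + A₂·R̄ = 63.8392 + 0.577 × 3.0867 = 65.6202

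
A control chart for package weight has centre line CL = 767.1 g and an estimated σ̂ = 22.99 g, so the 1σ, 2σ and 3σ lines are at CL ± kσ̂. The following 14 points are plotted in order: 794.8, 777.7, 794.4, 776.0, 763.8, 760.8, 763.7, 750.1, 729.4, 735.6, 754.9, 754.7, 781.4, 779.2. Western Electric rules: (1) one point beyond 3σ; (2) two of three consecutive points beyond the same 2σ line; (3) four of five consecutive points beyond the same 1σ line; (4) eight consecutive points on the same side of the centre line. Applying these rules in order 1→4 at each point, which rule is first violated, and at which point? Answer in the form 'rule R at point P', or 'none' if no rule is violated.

Zone of each point (C = within 1σ̂, B = 1σ̂–2σ̂, A = 2σ̂–3σ̂, * = beyond 3σ̂; sign = side of CL): 1:+B, 2:+C, 3:+B, 4:+C, 5:-C, 6:-C, 7:-C, 8:-C, 9:-B, 10:-B, 11:-C, 12:-C, 13:+C, 14:+C
Rule 4 (eight consecutive points on the same side of the centre line) is satisfied at point 12.

rule 4 at point 12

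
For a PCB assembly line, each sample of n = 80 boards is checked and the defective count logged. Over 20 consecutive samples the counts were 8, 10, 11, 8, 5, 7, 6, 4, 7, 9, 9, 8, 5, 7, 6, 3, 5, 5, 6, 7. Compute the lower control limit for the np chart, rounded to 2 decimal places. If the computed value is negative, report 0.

0.00

p̄ = Σdᵢ / (k·n) = 136 / (20 × 80) = 0.08500
LCL = np̄ − 3·√(np̄(1−p̄)) = 6.8000 − 3 × 2.4944 = -0.6832 → 0 (negative, so LCL = 0)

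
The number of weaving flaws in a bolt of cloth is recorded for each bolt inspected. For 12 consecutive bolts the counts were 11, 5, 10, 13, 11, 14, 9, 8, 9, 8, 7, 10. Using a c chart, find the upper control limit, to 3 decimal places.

18.870

c̄ = (11 + 5 + 10 + 13 + 11 + 14 + 9 + 8 + 9 + 8 + 7 + 10) / 12 = 115 / 12 = 9.5833
UCL = c̄ + 3√c̄ = 9.5833 + 3 × √9.5833 = 9.5833 + 3 × 3.0957 = 18.8704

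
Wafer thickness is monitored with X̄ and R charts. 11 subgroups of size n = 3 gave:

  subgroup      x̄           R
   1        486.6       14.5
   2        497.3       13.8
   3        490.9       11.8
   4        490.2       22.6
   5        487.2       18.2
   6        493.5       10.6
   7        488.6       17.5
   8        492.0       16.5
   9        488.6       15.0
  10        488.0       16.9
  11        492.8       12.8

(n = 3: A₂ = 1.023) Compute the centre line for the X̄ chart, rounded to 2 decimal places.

490.52

X̄̄ = (486.6 + 497.3 + 490.9 + 490.2 + 487.2 + 493.5 + 488.6 + 492.0 + 488.6 + 488.0 + 492.8) / 11 = 5395.7000 / 11 = 490.5182
CL = X̄̄ = 490.5182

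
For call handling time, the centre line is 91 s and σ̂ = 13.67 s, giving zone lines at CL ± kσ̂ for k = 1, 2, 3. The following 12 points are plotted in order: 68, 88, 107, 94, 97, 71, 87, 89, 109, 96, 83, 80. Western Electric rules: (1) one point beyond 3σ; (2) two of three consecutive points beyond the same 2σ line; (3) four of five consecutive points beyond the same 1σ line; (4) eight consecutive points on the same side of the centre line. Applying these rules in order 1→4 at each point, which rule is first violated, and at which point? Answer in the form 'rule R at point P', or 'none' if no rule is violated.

none

Zone of each point (C = within 1σ̂, B = 1σ̂–2σ̂, A = 2σ̂–3σ̂, * = beyond 3σ̂; sign = side of CL): 1:-B, 2:-C, 3:+B, 4:+C, 5:+C, 6:-B, 7:-C, 8:-C, 9:+B, 10:+C, 11:-C, 12:-C
No rule fires across all 12 points.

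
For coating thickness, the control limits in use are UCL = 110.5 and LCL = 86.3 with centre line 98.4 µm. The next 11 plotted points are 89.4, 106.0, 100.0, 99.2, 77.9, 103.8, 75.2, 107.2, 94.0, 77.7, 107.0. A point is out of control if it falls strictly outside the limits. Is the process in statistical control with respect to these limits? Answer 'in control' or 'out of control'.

Compare each point to [86.3, 110.5]: sample 5 = 77.9 < LCL; sample 7 = 75.2 < LCL; sample 10 = 77.7 < LCL.

out of control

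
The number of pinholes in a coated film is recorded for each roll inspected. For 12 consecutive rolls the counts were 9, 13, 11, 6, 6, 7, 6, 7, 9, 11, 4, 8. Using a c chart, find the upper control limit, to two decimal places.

c̄ = (9 + 13 + 11 + 6 + 6 + 7 + 6 + 7 + 9 + 11 + 4 + 8) / 12 = 97 / 12 = 8.0833
UCL = c̄ + 3√c̄ = 8.0833 + 3 × √8.0833 = 8.0833 + 3 × 2.8431 = 16.6127

16.61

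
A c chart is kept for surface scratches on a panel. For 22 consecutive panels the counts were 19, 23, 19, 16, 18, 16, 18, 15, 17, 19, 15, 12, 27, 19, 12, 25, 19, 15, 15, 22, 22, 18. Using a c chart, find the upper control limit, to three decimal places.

31.035

c̄ = (19 + 23 + 19 + 16 + 18 + 16 + 18 + 15 + 17 + 19 + 15 + 12 + 27 + 19 + 12 + 25 + 19 + 15 + 15 + 22 + 22 + 18) / 22 = 401 / 22 = 18.2273
UCL = c̄ + 3√c̄ = 18.2273 + 3 × √18.2273 = 18.2273 + 3 × 4.2693 = 31.0353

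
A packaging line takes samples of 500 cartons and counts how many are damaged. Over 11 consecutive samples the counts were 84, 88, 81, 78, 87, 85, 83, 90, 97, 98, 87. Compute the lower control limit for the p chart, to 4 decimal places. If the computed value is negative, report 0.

p̄ = Σdᵢ / (k·n) = 958 / (11 × 500) = 0.17418
LCL = p̄ − 3·√(p̄(1−p̄)/n) = 0.17418 − 3 × 0.01696 = 0.12330

0.1233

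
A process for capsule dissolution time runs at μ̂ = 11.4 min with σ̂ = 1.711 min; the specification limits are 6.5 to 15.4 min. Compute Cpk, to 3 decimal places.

Cpu = (USL − μ̂) / (3σ̂) = (15.4 − 11.4) / (3 × 1.711) = 0.7793; Cpl = (μ̂ − LSL) / (3σ̂) = (11.4 − 6.5) / (3 × 1.711) = 0.9546; Cpk = min(Cpu, Cpl) = 0.7793

0.779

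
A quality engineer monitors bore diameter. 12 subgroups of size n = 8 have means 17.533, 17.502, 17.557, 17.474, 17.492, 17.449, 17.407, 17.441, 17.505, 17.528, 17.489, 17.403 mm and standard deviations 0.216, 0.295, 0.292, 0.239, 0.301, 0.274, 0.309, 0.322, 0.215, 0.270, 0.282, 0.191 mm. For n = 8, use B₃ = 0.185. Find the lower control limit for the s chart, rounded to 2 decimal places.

s̄ = (0.216 + 0.295 + 0.292 + 0.239 + 0.301 + 0.274 + 0.309 + 0.322 + 0.215 + 0.270 + 0.282 + 0.191) / 12 = 0.2672
LCL_s = B₃·s̄ = 0.185 × 0.2672 = 0.0494

0.05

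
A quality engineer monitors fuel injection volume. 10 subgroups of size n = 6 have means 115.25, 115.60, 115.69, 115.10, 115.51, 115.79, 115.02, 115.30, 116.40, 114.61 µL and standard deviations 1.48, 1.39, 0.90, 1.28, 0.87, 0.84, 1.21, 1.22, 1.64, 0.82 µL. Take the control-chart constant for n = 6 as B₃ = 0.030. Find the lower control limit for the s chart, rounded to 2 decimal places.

s̄ = (1.48 + 1.39 + 0.90 + 1.28 + 0.87 + 0.84 + 1.21 + 1.22 + 1.64 + 0.82) / 10 = 1.1650
LCL_s = B₃·s̄ = 0.030 × 1.1650 = 0.0350

0.03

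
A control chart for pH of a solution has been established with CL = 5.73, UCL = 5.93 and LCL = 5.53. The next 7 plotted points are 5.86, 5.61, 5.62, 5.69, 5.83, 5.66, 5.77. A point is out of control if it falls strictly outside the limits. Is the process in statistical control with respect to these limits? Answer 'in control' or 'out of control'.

in control

All 7 points lie within [5.53, 5.93].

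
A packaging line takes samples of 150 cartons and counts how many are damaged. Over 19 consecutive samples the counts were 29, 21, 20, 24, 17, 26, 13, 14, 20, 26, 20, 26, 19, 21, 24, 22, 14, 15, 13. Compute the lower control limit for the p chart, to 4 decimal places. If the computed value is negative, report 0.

p̄ = Σdᵢ / (k·n) = 384 / (19 × 150) = 0.13474
LCL = p̄ − 3·√(p̄(1−p̄)/n) = 0.13474 − 3 × 0.02788 = 0.05110

0.0511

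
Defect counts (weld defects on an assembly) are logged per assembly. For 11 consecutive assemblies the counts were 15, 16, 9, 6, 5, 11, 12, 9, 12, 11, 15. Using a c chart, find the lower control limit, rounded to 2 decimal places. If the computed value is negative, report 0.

c̄ = (15 + 16 + 9 + 6 + 5 + 11 + 12 + 9 + 12 + 11 + 15) / 11 = 121 / 11 = 11.0000
LCL = c̄ − 3√c̄ = 11.0000 − 3 × 3.3166 = 1.0501

1.05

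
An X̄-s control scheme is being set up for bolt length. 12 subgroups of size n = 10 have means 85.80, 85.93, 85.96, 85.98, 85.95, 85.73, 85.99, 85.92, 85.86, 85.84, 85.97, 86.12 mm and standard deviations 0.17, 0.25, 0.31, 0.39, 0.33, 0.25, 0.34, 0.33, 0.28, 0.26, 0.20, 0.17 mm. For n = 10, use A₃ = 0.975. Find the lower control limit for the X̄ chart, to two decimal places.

X̄̄ = (85.80 + 85.93 + 85.96 + 85.98 + 85.95 + 85.73 + 85.99 + 85.92 + 85.86 + 85.84 + 85.97 + 86.12) / 12 = 85.9208
s̄ = (0.17 + 0.25 + 0.31 + 0.39 + 0.33 + 0.25 + 0.34 + 0.33 + 0.28 + 0.26 + 0.20 + 0.17) / 12 = 0.2733
LCL = X̄̄ − A₃·s̄ = 85.9208 − 0.975 × 0.2733 = 85.6543

85.65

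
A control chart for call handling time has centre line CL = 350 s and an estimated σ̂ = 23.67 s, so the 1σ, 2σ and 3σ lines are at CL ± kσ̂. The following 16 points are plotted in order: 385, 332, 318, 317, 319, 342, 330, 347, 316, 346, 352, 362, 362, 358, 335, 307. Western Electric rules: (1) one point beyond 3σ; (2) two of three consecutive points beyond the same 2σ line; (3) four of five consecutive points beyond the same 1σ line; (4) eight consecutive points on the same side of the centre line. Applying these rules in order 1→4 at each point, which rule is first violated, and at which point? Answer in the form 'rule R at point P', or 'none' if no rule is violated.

Zone of each point (C = within 1σ̂, B = 1σ̂–2σ̂, A = 2σ̂–3σ̂, * = beyond 3σ̂; sign = side of CL): 1:+B, 2:-C, 3:-B, 4:-B, 5:-B, 6:-C, 7:-C, 8:-C, 9:-B, 10:-C, 11:+C, 12:+C, 13:+C, 14:+C, 15:-C, 16:-B
Rule 4 (eight consecutive points on the same side of the centre line) is satisfied at point 9.

rule 4 at point 9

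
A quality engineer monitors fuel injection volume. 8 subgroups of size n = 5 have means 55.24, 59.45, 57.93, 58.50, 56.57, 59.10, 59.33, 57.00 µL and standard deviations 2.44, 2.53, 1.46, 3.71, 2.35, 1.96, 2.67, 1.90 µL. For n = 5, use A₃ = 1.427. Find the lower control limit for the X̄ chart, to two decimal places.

X̄̄ = (55.24 + 59.45 + 57.93 + 58.50 + 56.57 + 59.10 + 59.33 + 57.00) / 8 = 57.8900
s̄ = (2.44 + 2.53 + 1.46 + 3.71 + 2.35 + 1.96 + 2.67 + 1.90) / 8 = 2.3775
LCL = X̄̄ − A₃·s̄ = 57.8900 − 1.427 × 2.3775 = 54.4973

54.50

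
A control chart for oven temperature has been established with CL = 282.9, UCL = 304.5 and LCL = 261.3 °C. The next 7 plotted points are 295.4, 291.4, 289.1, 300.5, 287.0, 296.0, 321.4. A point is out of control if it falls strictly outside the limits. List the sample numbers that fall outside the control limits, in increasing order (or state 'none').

7

Compare each point to [261.3, 304.5]: sample 7 = 321.4 > UCL.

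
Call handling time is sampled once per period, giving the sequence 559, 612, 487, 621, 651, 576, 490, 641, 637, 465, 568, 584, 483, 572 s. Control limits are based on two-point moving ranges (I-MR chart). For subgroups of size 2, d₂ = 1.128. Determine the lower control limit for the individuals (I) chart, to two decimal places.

334.55

X̄ = (559 + 612 + 487 + 621 + 651 + 576 + 490 + 641 + 637 + 465 + 568 + 584 + 483 + 572) / 14 = 567.5714
Moving ranges: 53, 125, 134, 30, 75, 86, 151, 4, 172, 103, 16, 101, 89; M̄R̄ = 1139.0000 / 13 = 87.6154
LCL = X̄ − 3·M̄R̄/d₂ = 567.5714 − 3 × 87.6154 / 1.128 = 334.5518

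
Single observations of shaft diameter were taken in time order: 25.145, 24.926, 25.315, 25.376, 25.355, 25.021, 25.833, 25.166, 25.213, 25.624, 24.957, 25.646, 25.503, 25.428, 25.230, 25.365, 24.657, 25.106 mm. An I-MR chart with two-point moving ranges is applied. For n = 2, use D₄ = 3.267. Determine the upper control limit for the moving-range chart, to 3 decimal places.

Moving ranges: 0.219, 0.389, 0.061, 0.021, 0.334, 0.812, 0.667, 0.047, 0.411, 0.667, 0.689, 0.143, 0.075, 0.198, 0.135, 0.708, 0.449; M̄R̄ = 6.0250 / 17 = 0.3544
UCL_MR = D₄·M̄R̄ = 3.267 × 0.3544 = 1.1579

1.158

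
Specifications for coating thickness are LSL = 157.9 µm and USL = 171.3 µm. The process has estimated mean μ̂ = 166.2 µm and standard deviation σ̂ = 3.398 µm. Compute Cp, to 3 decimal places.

Cp = (USL − LSL) / (6σ̂) = (171.3 − 157.9) / (6 × 3.398) = 13.4000 / 20.3880 = 0.6572

0.657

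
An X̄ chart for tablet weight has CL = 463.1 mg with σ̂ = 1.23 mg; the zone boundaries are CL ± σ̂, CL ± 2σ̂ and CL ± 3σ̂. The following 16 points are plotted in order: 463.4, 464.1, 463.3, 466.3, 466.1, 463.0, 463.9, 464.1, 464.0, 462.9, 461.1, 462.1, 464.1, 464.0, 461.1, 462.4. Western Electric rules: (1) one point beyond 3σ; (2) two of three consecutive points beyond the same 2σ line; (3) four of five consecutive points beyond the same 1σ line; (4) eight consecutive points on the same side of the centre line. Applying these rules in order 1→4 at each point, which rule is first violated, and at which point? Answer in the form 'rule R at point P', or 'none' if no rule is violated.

rule 2 at point 5

Zone of each point (C = within 1σ̂, B = 1σ̂–2σ̂, A = 2σ̂–3σ̂, * = beyond 3σ̂; sign = side of CL): 1:+C, 2:+C, 3:+C, 4:+A, 5:+A, 6:-C, 7:+C, 8:+C, 9:+C, 10:-C, 11:-B, 12:-C, 13:+C, 14:+C, 15:-B, 16:-C
Rule 2 (two of three consecutive points beyond the same 2σ limit) is satisfied at point 5.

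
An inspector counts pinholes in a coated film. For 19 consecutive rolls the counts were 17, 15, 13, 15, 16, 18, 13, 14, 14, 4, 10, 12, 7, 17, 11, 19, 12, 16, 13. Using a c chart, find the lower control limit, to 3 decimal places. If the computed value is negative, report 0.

2.462

c̄ = (17 + 15 + 13 + 15 + 16 + 18 + 13 + 14 + 14 + 4 + 10 + 12 + 7 + 17 + 11 + 19 + 12 + 16 + 13) / 19 = 256 / 19 = 13.4737
LCL = c̄ − 3√c̄ = 13.4737 − 3 × 3.6707 = 2.4617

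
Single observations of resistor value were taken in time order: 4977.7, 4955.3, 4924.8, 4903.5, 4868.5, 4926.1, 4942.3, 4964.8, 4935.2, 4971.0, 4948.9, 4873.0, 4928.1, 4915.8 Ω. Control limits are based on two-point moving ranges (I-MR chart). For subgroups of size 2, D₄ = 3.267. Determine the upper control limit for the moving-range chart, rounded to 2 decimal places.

109.65

Moving ranges: 22.4, 30.5, 21.3, 35.0, 57.6, 16.2, 22.5, 29.6, 35.8, 22.1, 75.9, 55.1, 12.3; M̄R̄ = 436.3000 / 13 = 33.5615
UCL_MR = D₄·M̄R̄ = 3.267 × 33.5615 = 109.6455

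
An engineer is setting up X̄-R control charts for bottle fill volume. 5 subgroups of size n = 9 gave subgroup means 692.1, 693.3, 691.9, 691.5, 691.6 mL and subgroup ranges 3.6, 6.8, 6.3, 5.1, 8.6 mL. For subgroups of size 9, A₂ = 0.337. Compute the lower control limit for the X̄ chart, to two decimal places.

690.03

X̄̄ = (692.1 + 693.3 + 691.9 + 691.5 + 691.6) / 5 = 3460.4000 / 5 = 692.0800
R̄ = (3.6 + 6.8 + 6.3 + 5.1 + 8.6) / 5 = 30.4000 / 5 = 6.0800
LCL = X̄̄ − A₂·R̄ = 692.0800 − 0.337 × 6.0800 = 690.0310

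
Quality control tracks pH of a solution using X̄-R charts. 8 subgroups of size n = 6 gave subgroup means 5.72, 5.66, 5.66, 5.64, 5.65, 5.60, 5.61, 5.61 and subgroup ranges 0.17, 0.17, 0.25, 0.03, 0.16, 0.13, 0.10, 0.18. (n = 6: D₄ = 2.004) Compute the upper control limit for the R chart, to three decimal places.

R̄ = (0.17 + 0.17 + 0.25 + 0.03 + 0.16 + 0.13 + 0.10 + 0.18) / 8 = 1.1900 / 8 = 0.1487
UCL_R = D₄·R̄ = 2.004 × 0.1487 = 0.2981

0.298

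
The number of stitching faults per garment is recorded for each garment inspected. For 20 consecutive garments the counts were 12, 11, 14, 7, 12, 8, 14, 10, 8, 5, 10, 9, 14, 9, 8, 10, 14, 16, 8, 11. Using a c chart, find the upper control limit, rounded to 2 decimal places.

20.22

c̄ = (12 + 11 + 14 + 7 + 12 + 8 + 14 + 10 + 8 + 5 + 10 + 9 + 14 + 9 + 8 + 10 + 14 + 16 + 8 + 11) / 20 = 210 / 20 = 10.5000
UCL = c̄ + 3√c̄ = 10.5000 + 3 × √10.5000 = 10.5000 + 3 × 3.2404 = 20.2211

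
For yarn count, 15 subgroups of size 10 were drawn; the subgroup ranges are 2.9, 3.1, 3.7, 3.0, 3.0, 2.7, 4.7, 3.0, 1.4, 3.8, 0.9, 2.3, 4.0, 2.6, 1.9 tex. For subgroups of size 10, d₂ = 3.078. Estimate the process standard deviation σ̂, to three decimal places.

R̄ = (2.9 + 3.1 + 3.7 + 3.0 + 3.0 + 2.7 + 4.7 + 3.0 + 1.4 + 3.8 + 0.9 + 2.3 + 4.0 + 2.6 + 1.9) / 15 = 2.8667
σ̂ = R̄ / d₂ = 2.8667 / 3.078 = 0.9313

0.931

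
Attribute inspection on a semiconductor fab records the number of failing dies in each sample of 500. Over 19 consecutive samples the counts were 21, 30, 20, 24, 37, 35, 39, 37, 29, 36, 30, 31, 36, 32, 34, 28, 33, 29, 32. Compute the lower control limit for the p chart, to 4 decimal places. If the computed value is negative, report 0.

p̄ = Σdᵢ / (k·n) = 593 / (19 × 500) = 0.06242
LCL = p̄ − 3·√(p̄(1−p̄)/n) = 0.06242 − 3 × 0.01082 = 0.02996

0.0300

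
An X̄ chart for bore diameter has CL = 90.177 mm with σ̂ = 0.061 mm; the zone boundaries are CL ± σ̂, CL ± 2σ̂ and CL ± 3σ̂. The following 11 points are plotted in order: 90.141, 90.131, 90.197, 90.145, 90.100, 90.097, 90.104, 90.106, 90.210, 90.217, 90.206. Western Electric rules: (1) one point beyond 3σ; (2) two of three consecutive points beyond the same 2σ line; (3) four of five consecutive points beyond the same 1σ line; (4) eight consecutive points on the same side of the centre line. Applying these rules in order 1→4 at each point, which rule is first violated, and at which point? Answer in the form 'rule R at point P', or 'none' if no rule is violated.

rule 3 at point 8

Zone of each point (C = within 1σ̂, B = 1σ̂–2σ̂, A = 2σ̂–3σ̂, * = beyond 3σ̂; sign = side of CL): 1:-C, 2:-C, 3:+C, 4:-C, 5:-B, 6:-B, 7:-B, 8:-B, 9:+C, 10:+C, 11:+C
Rule 3 (four of five consecutive points beyond the same 1σ limit) is satisfied at point 8.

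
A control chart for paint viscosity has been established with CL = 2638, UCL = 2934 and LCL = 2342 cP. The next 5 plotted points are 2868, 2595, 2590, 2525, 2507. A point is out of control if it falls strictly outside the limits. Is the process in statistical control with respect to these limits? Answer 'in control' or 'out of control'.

in control

All 5 points lie within [2342, 2934].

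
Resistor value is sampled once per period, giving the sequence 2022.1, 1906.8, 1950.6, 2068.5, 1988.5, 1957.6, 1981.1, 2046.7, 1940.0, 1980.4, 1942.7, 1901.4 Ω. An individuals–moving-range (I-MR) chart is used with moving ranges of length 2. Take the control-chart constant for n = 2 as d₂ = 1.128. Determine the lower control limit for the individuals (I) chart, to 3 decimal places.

X̄ = (2022.1 + 1906.8 + 1950.6 + 2068.5 + 1988.5 + 1957.6 + 1981.1 + 2046.7 + 1940.0 + 1980.4 + 1942.7 + 1901.4) / 12 = 1973.8667
Moving ranges: 115.3, 43.8, 117.9, 80.0, 30.9, 23.5, 65.6, 106.7, 40.4, 37.7, 41.3; M̄R̄ = 703.1000 / 11 = 63.9182
LCL = X̄ − 3·M̄R̄/d₂ = 1973.8667 − 3 × 63.9182 / 1.128 = 1803.8715

1803.872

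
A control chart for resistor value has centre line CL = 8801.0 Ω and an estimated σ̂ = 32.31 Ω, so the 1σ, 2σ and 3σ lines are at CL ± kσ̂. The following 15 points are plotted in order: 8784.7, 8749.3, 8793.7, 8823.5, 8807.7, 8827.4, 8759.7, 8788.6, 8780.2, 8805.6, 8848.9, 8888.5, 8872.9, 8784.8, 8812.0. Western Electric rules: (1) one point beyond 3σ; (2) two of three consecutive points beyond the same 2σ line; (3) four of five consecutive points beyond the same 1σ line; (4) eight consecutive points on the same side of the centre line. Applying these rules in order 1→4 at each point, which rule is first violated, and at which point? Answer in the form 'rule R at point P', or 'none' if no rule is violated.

Zone of each point (C = within 1σ̂, B = 1σ̂–2σ̂, A = 2σ̂–3σ̂, * = beyond 3σ̂; sign = side of CL): 1:-C, 2:-B, 3:-C, 4:+C, 5:+C, 6:+C, 7:-B, 8:-C, 9:-C, 10:+C, 11:+B, 12:+A, 13:+A, 14:-C, 15:+C
Rule 2 (two of three consecutive points beyond the same 2σ limit) is satisfied at point 13.

rule 2 at point 13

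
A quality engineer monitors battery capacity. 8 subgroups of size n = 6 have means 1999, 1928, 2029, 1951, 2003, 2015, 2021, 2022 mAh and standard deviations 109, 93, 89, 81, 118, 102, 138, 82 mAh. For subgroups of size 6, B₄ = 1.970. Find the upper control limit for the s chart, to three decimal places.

s̄ = (109 + 93 + 89 + 81 + 118 + 102 + 138 + 82) / 8 = 101.5000
UCL_s = B₄·s̄ = 1.970 × 101.5000 = 199.9550

199.955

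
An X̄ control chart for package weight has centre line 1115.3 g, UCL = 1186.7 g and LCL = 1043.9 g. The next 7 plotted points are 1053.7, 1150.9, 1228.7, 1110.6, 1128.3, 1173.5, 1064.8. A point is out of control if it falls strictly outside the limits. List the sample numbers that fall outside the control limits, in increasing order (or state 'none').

3

Compare each point to [1043.9, 1186.7]: sample 3 = 1228.7 > UCL.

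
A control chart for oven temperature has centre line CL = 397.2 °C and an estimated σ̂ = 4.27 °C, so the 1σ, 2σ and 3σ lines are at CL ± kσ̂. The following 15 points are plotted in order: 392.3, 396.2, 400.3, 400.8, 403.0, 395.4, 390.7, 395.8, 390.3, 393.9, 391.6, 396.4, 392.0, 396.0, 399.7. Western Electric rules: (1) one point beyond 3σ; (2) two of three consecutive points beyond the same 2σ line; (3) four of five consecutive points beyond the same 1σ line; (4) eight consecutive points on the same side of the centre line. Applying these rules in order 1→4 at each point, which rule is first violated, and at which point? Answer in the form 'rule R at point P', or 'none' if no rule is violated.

rule 4 at point 13

Zone of each point (C = within 1σ̂, B = 1σ̂–2σ̂, A = 2σ̂–3σ̂, * = beyond 3σ̂; sign = side of CL): 1:-B, 2:-C, 3:+C, 4:+C, 5:+B, 6:-C, 7:-B, 8:-C, 9:-B, 10:-C, 11:-B, 12:-C, 13:-B, 14:-C, 15:+C
Rule 4 (eight consecutive points on the same side of the centre line) is satisfied at point 13.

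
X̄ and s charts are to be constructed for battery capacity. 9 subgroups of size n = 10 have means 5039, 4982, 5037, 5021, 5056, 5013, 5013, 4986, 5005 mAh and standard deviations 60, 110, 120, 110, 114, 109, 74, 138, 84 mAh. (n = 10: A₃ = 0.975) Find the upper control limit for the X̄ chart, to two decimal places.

5116.45

X̄̄ = (5039 + 4982 + 5037 + 5021 + 5056 + 5013 + 5013 + 4986 + 5005) / 9 = 5016.8889
s̄ = (60 + 110 + 120 + 110 + 114 + 109 + 74 + 138 + 84) / 9 = 102.1111
UCL = X̄̄ + A₃·s̄ = 5016.8889 + 0.975 × 102.1111 = 5116.4472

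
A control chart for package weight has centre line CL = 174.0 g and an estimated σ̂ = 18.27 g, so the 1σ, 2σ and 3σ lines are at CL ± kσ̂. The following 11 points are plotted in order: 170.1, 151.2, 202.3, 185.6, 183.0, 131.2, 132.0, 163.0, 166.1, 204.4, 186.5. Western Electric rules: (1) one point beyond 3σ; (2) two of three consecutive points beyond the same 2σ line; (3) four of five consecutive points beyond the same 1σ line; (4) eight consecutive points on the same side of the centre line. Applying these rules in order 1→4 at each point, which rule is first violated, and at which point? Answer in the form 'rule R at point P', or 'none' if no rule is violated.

Zone of each point (C = within 1σ̂, B = 1σ̂–2σ̂, A = 2σ̂–3σ̂, * = beyond 3σ̂; sign = side of CL): 1:-C, 2:-B, 3:+B, 4:+C, 5:+C, 6:-A, 7:-A, 8:-C, 9:-C, 10:+B, 11:+C
Rule 2 (two of three consecutive points beyond the same 2σ limit) is satisfied at point 7.

rule 2 at point 7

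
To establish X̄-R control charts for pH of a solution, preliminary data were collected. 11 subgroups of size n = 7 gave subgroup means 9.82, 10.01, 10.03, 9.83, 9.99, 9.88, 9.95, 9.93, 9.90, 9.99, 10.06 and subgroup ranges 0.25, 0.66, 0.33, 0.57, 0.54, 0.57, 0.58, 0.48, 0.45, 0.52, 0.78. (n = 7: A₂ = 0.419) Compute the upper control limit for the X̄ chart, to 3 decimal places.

10.163

X̄̄ = (9.82 + 10.01 + 10.03 + 9.83 + 9.99 + 9.88 + 9.95 + 9.93 + 9.90 + 9.99 + 10.06) / 11 = 109.3900 / 11 = 9.9445
R̄ = (0.25 + 0.66 + 0.33 + 0.57 + 0.54 + 0.57 + 0.58 + 0.48 + 0.45 + 0.52 + 0.78) / 11 = 5.7300 / 11 = 0.5209
UCL = X̄̄ + A₂·R̄ = 9.9445 + 0.419 × 0.5209 = 10.1628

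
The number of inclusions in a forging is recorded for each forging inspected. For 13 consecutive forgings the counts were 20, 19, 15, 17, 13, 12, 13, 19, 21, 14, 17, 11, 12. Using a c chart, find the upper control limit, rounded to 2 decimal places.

27.47

c̄ = (20 + 19 + 15 + 17 + 13 + 12 + 13 + 19 + 21 + 14 + 17 + 11 + 12) / 13 = 203 / 13 = 15.6154
UCL = c̄ + 3√c̄ = 15.6154 + 3 × √15.6154 = 15.6154 + 3 × 3.9516 = 27.4703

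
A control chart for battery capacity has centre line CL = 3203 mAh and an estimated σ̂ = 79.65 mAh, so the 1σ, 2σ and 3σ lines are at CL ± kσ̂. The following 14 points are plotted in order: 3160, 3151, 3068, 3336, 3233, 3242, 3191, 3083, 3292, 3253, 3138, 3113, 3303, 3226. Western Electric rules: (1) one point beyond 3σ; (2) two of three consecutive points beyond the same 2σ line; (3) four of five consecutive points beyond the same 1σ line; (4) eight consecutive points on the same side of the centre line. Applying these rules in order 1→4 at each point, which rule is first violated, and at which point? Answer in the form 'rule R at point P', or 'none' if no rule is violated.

Zone of each point (C = within 1σ̂, B = 1σ̂–2σ̂, A = 2σ̂–3σ̂, * = beyond 3σ̂; sign = side of CL): 1:-C, 2:-C, 3:-B, 4:+B, 5:+C, 6:+C, 7:-C, 8:-B, 9:+B, 10:+C, 11:-C, 12:-B, 13:+B, 14:+C
No rule fires across all 14 points.

none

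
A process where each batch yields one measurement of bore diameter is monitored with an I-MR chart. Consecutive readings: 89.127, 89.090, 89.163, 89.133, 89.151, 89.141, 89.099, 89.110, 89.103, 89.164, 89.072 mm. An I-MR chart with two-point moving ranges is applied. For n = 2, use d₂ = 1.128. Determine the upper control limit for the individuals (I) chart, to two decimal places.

89.22

X̄ = (89.127 + 89.090 + 89.163 + 89.133 + 89.151 + 89.141 + 89.099 + 89.110 + 89.103 + 89.164 + 89.072) / 11 = 89.1230
Moving ranges: 0.037, 0.073, 0.030, 0.018, 0.010, 0.042, 0.011, 0.007, 0.061, 0.092; M̄R̄ = 0.3810 / 10 = 0.0381
UCL = X̄ + 3·M̄R̄/d₂ = 89.1230 + 3 × 0.0381 / 1.128 = 89.2243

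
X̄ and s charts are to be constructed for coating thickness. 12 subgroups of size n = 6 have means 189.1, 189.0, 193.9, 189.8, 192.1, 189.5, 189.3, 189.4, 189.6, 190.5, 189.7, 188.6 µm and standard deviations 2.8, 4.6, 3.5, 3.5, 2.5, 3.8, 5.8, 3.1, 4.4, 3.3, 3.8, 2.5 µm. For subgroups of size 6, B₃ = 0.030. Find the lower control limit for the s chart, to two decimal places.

s̄ = (2.8 + 4.6 + 3.5 + 3.5 + 2.5 + 3.8 + 5.8 + 3.1 + 4.4 + 3.3 + 3.8 + 2.5) / 12 = 3.6333
LCL_s = B₃·s̄ = 0.030 × 3.6333 = 0.1090

0.11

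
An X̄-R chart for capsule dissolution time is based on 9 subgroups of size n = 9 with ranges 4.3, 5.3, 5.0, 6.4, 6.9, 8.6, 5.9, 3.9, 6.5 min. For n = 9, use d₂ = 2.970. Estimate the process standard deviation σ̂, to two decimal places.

R̄ = (4.3 + 5.3 + 5.0 + 6.4 + 6.9 + 8.6 + 5.9 + 3.9 + 6.5) / 9 = 5.8667
σ̂ = R̄ / d₂ = 5.8667 / 2.970 = 1.9753

1.98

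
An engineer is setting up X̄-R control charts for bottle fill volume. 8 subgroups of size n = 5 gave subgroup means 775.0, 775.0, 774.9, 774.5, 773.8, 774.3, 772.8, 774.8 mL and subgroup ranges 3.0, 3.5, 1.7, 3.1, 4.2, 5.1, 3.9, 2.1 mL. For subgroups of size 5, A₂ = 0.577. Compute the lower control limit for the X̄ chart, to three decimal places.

772.469

X̄̄ = (775.0 + 775.0 + 774.9 + 774.5 + 773.8 + 774.3 + 772.8 + 774.8) / 8 = 6195.1000 / 8 = 774.3875
R̄ = (3.0 + 3.5 + 1.7 + 3.1 + 4.2 + 5.1 + 3.9 + 2.1) / 8 = 26.6000 / 8 = 3.3250
LCL = X̄̄ − A₂·R̄ = 774.3875 − 0.577 × 3.3250 = 772.4690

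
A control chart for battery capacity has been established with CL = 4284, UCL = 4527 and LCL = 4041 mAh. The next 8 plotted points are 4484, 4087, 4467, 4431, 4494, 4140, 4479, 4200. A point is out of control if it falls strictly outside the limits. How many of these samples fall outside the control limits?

All 8 points lie within [4041, 4527].

0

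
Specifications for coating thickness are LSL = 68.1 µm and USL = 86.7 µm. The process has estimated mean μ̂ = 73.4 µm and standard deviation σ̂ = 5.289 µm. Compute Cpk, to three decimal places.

0.334

Cpu = (USL − μ̂) / (3σ̂) = (86.7 − 73.4) / (3 × 5.289) = 0.8382; Cpl = (μ̂ − LSL) / (3σ̂) = (73.4 − 68.1) / (3 × 5.289) = 0.3340; Cpk = min(Cpu, Cpl) = 0.3340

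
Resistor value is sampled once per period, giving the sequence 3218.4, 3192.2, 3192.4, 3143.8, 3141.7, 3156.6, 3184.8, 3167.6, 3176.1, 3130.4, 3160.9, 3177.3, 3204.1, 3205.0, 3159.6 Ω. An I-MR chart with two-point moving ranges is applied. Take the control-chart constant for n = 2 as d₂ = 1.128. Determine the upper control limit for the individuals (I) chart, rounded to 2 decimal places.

3233.25

X̄ = (3218.4 + 3192.2 + 3192.4 + 3143.8 + 3141.7 + 3156.6 + 3184.8 + 3167.6 + 3176.1 + 3130.4 + 3160.9 + 3177.3 + 3204.1 + 3205.0 + 3159.6) / 15 = 3174.0600
Moving ranges: 26.2, 0.2, 48.6, 2.1, 14.9, 28.2, 17.2, 8.5, 45.7, 30.5, 16.4, 26.8, 0.9, 45.4; M̄R̄ = 311.6000 / 14 = 22.2571
UCL = X̄ + 3·M̄R̄/d₂ = 3174.0600 + 3 × 22.2571 / 1.128 = 3233.2545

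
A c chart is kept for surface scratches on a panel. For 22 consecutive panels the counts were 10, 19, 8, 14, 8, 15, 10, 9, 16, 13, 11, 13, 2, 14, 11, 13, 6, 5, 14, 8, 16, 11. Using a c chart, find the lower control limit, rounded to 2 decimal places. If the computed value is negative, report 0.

1.15

c̄ = (10 + 19 + 8 + 14 + 8 + 15 + 10 + 9 + 16 + 13 + 11 + 13 + 2 + 14 + 11 + 13 + 6 + 5 + 14 + 8 + 16 + 11) / 22 = 246 / 22 = 11.1818
LCL = c̄ − 3√c̄ = 11.1818 − 3 × 3.3439 = 1.1501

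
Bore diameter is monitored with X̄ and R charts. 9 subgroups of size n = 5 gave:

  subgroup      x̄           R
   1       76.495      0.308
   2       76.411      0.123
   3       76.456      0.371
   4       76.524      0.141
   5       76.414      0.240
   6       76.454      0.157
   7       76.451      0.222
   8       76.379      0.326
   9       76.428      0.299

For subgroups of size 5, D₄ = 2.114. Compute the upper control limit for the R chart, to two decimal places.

R̄ = (0.308 + 0.123 + 0.371 + 0.141 + 0.240 + 0.157 + 0.222 + 0.326 + 0.299) / 9 = 2.1870 / 9 = 0.2430
UCL_R = D₄·R̄ = 2.114 × 0.2430 = 0.5137

0.51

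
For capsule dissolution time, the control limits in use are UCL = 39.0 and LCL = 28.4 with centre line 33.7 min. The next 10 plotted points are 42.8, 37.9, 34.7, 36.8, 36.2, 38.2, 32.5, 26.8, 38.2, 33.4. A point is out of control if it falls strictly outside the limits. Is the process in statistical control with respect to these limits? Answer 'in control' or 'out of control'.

Compare each point to [28.4, 39.0]: sample 1 = 42.8 > UCL; sample 8 = 26.8 < LCL.

out of control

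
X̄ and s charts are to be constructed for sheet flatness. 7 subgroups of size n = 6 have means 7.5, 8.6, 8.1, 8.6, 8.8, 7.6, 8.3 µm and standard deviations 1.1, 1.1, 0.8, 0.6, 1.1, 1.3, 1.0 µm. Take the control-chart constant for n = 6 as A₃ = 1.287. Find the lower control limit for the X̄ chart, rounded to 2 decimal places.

X̄̄ = (7.5 + 8.6 + 8.1 + 8.6 + 8.8 + 7.6 + 8.3) / 7 = 8.2143
s̄ = (1.1 + 1.1 + 0.8 + 0.6 + 1.1 + 1.3 + 1.0) / 7 = 1.0000
LCL = X̄̄ − A₃·s̄ = 8.2143 − 1.287 × 1.0000 = 6.9273

6.93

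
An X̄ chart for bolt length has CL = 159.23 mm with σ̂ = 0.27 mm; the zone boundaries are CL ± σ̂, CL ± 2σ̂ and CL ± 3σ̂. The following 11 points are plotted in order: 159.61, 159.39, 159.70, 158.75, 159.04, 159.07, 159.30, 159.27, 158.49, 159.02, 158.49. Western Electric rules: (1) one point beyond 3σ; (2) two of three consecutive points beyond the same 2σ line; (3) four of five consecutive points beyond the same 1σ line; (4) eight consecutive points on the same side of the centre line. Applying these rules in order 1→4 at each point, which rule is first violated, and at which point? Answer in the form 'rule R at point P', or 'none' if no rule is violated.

rule 2 at point 11

Zone of each point (C = within 1σ̂, B = 1σ̂–2σ̂, A = 2σ̂–3σ̂, * = beyond 3σ̂; sign = side of CL): 1:+B, 2:+C, 3:+B, 4:-B, 5:-C, 6:-C, 7:+C, 8:+C, 9:-A, 10:-C, 11:-A
Rule 2 (two of three consecutive points beyond the same 2σ limit) is satisfied at point 11.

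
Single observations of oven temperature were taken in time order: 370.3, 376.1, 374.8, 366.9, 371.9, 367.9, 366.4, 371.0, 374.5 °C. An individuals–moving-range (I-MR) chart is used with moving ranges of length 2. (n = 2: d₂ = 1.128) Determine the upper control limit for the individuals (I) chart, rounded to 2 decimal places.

382.26

X̄ = (370.3 + 376.1 + 374.8 + 366.9 + 371.9 + 367.9 + 366.4 + 371.0 + 374.5) / 9 = 371.0889
Moving ranges: 5.8, 1.3, 7.9, 5.0, 4.0, 1.5, 4.6, 3.5; M̄R̄ = 33.6000 / 8 = 4.2000
UCL = X̄ + 3·M̄R̄/d₂ = 371.0889 + 3 × 4.2000 / 1.128 = 382.2591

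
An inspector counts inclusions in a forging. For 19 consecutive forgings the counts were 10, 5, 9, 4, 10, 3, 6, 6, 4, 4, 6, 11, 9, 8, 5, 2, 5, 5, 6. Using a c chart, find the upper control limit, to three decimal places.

c̄ = (10 + 5 + 9 + 4 + 10 + 3 + 6 + 6 + 4 + 4 + 6 + 11 + 9 + 8 + 5 + 2 + 5 + 5 + 6) / 19 = 118 / 19 = 6.2105
UCL = c̄ + 3√c̄ = 6.2105 + 3 × √6.2105 = 6.2105 + 3 × 2.4921 = 13.6868

13.687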